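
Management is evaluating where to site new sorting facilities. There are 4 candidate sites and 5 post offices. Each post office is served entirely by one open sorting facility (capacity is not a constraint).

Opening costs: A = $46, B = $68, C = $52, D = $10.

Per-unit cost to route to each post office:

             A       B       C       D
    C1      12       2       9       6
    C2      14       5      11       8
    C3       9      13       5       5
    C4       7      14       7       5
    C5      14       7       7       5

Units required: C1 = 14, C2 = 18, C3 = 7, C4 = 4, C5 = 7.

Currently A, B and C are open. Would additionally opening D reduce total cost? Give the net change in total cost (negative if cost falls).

Yes — net change −12 (cost falls by 12).

Current service cost with {A, B, C}: 230.
Adding D: each post office re-picks its cheapest; new service cost 208, saving 22.
Extra fixed cost: 10. Net change = 10 − 22 = -12.
(Totals: 396 → 384.)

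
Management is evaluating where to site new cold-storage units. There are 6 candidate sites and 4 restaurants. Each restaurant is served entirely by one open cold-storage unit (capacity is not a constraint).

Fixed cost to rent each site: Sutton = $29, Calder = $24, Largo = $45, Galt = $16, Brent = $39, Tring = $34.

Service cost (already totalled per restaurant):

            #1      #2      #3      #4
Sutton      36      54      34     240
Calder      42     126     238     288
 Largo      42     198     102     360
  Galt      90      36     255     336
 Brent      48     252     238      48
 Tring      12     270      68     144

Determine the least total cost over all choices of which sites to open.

Minimum total cost: 238

For any fixed open set, each restaurant goes to its cheapest open site; total = fixed + service.
{Sutton, Galt, Brent}: #1→Sutton 36, #2→Galt 36, #3→Sutton 34, #4→Brent 48. Service 154; fixed 84; total 238.
{Sutton, Brent}: service 172 + fixed 68 = 240
{Sutton, Galt, Brent, Tring}: service 130 + fixed 118 = 248
{Sutton, Calder, Largo, Galt, Brent, Tring}: service 130 + fixed 187 = 317
No other subset beats 238.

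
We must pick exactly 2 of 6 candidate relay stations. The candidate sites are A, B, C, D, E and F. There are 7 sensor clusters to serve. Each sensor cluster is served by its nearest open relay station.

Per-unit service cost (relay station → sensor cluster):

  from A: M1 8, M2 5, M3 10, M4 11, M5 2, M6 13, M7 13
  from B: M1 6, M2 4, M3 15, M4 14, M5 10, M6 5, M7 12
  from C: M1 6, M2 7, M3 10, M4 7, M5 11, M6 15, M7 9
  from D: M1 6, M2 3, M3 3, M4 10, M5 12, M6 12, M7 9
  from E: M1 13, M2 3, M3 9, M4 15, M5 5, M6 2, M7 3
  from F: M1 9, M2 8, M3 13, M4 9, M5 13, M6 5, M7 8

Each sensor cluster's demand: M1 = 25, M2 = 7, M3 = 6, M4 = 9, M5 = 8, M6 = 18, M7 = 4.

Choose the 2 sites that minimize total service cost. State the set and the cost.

Choose D and E; total service cost 367.

With exactly 2 open, each sensor cluster uses its cheapest among the chosen.
{D, E}: M1→D 6·25=150, M2→D 3·7=21, M3→D 3·6=18, M4→D 10·9=90, M5→E 5·8=40, M6→E 2·18=36, M7→E 3·4=12. Service cost 367.
{C, E}: service cost 376
{A, E}: service cost 438
Among all 15 size-2 choices, {D, E} is lowest.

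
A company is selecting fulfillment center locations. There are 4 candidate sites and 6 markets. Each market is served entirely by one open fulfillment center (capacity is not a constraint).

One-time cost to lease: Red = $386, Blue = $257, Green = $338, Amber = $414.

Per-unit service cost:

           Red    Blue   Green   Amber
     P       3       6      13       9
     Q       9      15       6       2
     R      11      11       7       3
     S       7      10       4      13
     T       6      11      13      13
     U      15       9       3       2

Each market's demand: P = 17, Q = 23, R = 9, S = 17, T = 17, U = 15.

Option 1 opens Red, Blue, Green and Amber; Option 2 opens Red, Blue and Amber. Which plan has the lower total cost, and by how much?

Option 2 is cheaper by 287.

Option 1: {Red, Blue, Green, Amber}: P→Red 3·17=51, Q→Amber 2·23=46, R→Amber 3·9=27, S→Green 4·17=68, T→Red 6·17=102, U→Amber 2·15=30. Service 324; fixed 1395; total 1719.
Option 2: {Red, Blue, Amber}: P→Red 3·17=51, Q→Amber 2·23=46, R→Amber 3·9=27, S→Red 7·17=119, T→Red 6·17=102, U→Amber 2·15=30. Service 375; fixed 1057; total 1432.
Difference: |1719 − 1432| = 287.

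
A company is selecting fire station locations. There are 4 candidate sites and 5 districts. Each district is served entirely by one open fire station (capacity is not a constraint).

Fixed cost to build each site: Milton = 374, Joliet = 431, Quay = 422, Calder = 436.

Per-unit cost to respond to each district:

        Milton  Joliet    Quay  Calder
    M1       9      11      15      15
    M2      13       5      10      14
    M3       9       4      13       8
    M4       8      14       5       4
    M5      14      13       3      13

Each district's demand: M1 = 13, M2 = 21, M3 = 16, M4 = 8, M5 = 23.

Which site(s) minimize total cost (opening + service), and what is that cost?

For any fixed open set, each district goes to its cheapest open site; total = fixed + service.
{Quay}: M1→Quay 15·13=195, M2→Quay 10·21=210, M3→Quay 13·16=208, M4→Quay 5·8=40, M5→Quay 3·23=69. Service 722; fixed 422; total 1144.
{Joliet}: service 723 + fixed 431 = 1154
{Joliet, Quay}: service 421 + fixed 853 = 1274
{Milton, Joliet, Quay, Calder}: service 387 + fixed 1663 = 2050
No other subset beats 1144.

Open Quay only; minimum total cost 1144.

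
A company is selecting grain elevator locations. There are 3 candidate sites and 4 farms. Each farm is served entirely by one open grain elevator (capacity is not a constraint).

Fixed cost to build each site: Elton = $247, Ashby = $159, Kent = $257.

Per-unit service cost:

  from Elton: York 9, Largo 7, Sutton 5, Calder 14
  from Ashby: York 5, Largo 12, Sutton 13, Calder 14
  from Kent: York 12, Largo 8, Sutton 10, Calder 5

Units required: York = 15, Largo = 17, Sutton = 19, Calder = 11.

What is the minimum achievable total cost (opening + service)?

Minimum total cost: 750

For any fixed open set, each farm goes to its cheapest open site; total = fixed + service.
{Elton}: York→Elton 9·15=135, Largo→Elton 7·17=119, Sutton→Elton 5·19=95, Calder→Elton 14·11=154. Service 503; fixed 247; total 750.
{Kent}: York→Kent 12·15=180, Largo→Kent 8·17=136, Sutton→Kent 10·19=190, Calder→Kent 5·11=55. Service 561; fixed 257; total 818.
{Ashby}: service 680 + fixed 159 = 839
{Elton, Ashby, Kent}: service 344 + fixed 663 = 1007
No other subset beats 750.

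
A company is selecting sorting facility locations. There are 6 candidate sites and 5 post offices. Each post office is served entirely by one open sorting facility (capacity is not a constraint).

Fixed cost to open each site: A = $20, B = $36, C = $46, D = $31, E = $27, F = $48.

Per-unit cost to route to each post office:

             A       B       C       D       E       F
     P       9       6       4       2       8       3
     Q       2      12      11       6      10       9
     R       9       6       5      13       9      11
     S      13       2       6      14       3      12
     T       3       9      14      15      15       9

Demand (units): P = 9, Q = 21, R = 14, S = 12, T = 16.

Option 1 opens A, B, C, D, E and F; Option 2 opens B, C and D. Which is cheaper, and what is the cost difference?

Option 1 is cheaper by 85.

Option 1: {A, B, C, D, E, F}: P→D 2·9=18, Q→A 2·21=42, R→C 5·14=70, S→B 2·12=24, T→A 3·16=48. Service 202; fixed 208; total 410.
Option 2: {B, C, D}: P→D 2·9=18, Q→D 6·21=126, R→C 5·14=70, S→B 2·12=24, T→B 9·16=144. Service 382; fixed 113; total 495.
Difference: |410 − 495| = 85.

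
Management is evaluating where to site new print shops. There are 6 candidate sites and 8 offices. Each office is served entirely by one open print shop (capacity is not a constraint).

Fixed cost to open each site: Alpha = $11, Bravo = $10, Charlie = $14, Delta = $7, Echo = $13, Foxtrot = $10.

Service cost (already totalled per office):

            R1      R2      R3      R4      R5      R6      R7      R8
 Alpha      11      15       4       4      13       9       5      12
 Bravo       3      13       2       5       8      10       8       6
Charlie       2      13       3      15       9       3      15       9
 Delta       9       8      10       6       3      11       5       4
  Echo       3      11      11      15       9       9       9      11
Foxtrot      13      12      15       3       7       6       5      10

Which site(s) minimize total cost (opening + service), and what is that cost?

Open Charlie and Delta; minimum total cost 55.

For any fixed open set, each office goes to its cheapest open site; total = fixed + service.
{Charlie, Delta}: R1→Charlie 2, R2→Delta 8, R3→Charlie 3, R4→Delta 6, R5→Delta 3, R6→Charlie 3, R7→Delta 5, R8→Delta 4. Service 34; fixed 21; total 55.
{Bravo, Delta}: service 40 + fixed 17 = 57
{Bravo, Delta, Foxtrot}: R1→Bravo 3, R2→Delta 8, R3→Bravo 2, R4→Foxtrot 3, R5→Delta 3, R6→Foxtrot 6, R7→Delta 5, R8→Delta 4. Service 34; fixed 27; total 61.
{Alpha, Bravo, Charlie, Delta, Echo, Foxtrot}: service 30 + fixed 65 = 95
No other subset beats 55.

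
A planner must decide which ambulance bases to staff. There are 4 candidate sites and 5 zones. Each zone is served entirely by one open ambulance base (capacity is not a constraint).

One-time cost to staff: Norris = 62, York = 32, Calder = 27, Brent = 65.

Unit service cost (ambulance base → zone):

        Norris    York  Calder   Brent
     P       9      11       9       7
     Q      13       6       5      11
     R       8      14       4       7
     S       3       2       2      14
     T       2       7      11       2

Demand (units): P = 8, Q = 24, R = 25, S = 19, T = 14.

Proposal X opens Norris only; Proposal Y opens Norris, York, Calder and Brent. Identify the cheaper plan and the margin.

Proposal Y is cheaper by 203.

Proposal X: {Norris}: P→Norris 9·8=72, Q→Norris 13·24=312, R→Norris 8·25=200, S→Norris 3·19=57, T→Norris 2·14=28. Service 669; fixed 62; total 731.
Proposal Y: {Norris, York, Calder, Brent}: P→Brent 7·8=56, Q→Calder 5·24=120, R→Calder 4·25=100, S→York 2·19=38, T→Norris 2·14=28. Service 342; fixed 186; total 528.
Difference: |731 − 528| = 203.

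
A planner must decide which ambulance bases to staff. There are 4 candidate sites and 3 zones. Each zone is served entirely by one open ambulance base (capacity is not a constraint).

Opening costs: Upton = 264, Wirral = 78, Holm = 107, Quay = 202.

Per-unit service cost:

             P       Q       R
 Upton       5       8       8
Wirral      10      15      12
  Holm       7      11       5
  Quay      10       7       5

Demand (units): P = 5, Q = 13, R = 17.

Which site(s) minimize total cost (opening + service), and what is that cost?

Open Holm only; minimum total cost 370.

For any fixed open set, each zone goes to its cheapest open site; total = fixed + service.
{Holm}: P→Holm 7·5=35, Q→Holm 11·13=143, R→Holm 5·17=85. Service 263; fixed 107; total 370.
{Quay}: service 226 + fixed 202 = 428
{Wirral, Holm}: service 263 + fixed 185 = 448
{Upton, Wirral, Holm, Quay}: service 201 + fixed 651 = 852
(All 15 nonempty subsets were checked; Holm only is lowest.)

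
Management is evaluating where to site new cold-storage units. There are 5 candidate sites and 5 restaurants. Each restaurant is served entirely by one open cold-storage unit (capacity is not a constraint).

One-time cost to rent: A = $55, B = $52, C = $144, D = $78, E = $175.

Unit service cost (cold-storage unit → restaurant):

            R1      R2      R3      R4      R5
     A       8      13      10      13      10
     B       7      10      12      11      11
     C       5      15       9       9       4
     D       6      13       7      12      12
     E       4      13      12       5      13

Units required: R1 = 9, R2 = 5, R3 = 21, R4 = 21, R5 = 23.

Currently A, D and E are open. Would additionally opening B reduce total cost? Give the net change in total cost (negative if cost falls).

No — net change +37 (cost rises by 37).

Current service cost with {A, D, E}: 583.
Adding B: each restaurant re-picks its cheapest; new service cost 568, saving 15.
Extra fixed cost: 52. Net change = 52 − 15 = 37.
(Totals: 891 → 928.)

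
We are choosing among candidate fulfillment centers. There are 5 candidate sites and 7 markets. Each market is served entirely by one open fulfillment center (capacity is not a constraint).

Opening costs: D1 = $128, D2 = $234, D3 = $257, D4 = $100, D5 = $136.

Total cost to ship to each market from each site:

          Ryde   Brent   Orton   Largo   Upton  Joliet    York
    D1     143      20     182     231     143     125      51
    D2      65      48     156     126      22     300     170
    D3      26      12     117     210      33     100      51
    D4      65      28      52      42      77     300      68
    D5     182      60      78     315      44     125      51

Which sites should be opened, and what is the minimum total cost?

Open D4 and D5; minimum total cost 643.

For any fixed open set, each market goes to its cheapest open site; total = fixed + service.
{D4, D5}: Ryde→D4 65, Brent→D4 28, Orton→D4 52, Largo→D4 42, Upton→D5 44, Joliet→D5 125, York→D5 51. Service 407; fixed 236; total 643.
{D1, D4}: service 432 + fixed 228 = 660
{D3, D4}: Ryde→D3 26, Brent→D3 12, Orton→D4 52, Largo→D4 42, Upton→D3 33, Joliet→D3 100, York→D3 51. Service 316; fixed 357; total 673.
{D1, D2, D3, D4, D5}: Ryde→D3 26, Brent→D3 12, Orton→D4 52, Largo→D4 42, Upton→D2 22, Joliet→D3 100, York→D1 51. Service 305; fixed 855; total 1160.
No other subset beats 643.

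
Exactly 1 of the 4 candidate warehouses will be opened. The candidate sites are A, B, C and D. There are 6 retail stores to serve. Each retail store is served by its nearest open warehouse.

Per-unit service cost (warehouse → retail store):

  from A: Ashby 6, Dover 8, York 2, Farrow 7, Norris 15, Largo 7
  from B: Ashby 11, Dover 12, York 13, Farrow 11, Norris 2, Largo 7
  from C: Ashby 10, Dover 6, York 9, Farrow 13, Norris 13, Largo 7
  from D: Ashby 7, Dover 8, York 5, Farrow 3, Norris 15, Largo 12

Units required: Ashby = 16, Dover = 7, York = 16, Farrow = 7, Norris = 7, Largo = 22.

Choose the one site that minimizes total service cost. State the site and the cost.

With exactly 1 open, each retail store uses its cheapest among the chosen.
{A}: Ashby→A 6·16=96, Dover→A 8·7=56, York→A 2·16=32, Farrow→A 7·7=49, Norris→A 15·7=105, Largo→A 7·22=154. Service cost 492.
{D}: service cost 638
{C}: service cost 682
Among all 4 size-1 choices, {A} is lowest.

Choose A only; total service cost 492.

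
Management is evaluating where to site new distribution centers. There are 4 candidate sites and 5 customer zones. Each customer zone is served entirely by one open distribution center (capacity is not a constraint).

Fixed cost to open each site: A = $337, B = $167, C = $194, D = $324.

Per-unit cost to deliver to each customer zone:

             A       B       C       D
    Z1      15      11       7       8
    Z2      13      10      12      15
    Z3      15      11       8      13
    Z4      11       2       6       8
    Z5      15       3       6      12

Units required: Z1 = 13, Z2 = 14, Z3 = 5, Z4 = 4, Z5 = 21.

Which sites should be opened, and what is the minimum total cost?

Open B only; minimum total cost 576.

For any fixed open set, each customer zone goes to its cheapest open site; total = fixed + service.
{B}: Z1→B 11·13=143, Z2→B 10·14=140, Z3→B 11·5=55, Z4→B 2·4=8, Z5→B 3·21=63. Service 409; fixed 167; total 576.
{C}: service 449 + fixed 194 = 643
{B, C}: service 342 + fixed 361 = 703
{A, B, C, D}: Z1→C 7·13=91, Z2→B 10·14=140, Z3→C 8·5=40, Z4→B 2·4=8, Z5→B 3·21=63. Service 342; fixed 1022; total 1364.
(All 15 nonempty subsets were checked; B only is lowest.)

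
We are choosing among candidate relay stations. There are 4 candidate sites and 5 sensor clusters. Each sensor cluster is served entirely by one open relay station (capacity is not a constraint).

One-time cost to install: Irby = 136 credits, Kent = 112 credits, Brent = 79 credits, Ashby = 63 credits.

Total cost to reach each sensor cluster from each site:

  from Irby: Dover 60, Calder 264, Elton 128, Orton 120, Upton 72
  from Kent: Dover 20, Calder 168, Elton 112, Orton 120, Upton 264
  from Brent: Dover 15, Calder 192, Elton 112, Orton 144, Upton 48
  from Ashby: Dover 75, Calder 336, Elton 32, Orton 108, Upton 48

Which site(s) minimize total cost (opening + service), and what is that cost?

For any fixed open set, each sensor cluster goes to its cheapest open site; total = fixed + service.
{Brent, Ashby}: Dover→Brent 15, Calder→Brent 192, Elton→Ashby 32, Orton→Ashby 108, Upton→Brent 48. Service 395; fixed 142; total 537.
{Kent, Ashby}: Dover→Kent 20, Calder→Kent 168, Elton→Ashby 32, Orton→Ashby 108, Upton→Ashby 48. Service 376; fixed 175; total 551.
{Brent}: service 511 + fixed 79 = 590
{Irby, Kent, Brent, Ashby}: service 371 + fixed 390 = 761
(All 15 nonempty subsets were checked; Brent and Ashby is lowest.)

Open Brent and Ashby; minimum total cost 537.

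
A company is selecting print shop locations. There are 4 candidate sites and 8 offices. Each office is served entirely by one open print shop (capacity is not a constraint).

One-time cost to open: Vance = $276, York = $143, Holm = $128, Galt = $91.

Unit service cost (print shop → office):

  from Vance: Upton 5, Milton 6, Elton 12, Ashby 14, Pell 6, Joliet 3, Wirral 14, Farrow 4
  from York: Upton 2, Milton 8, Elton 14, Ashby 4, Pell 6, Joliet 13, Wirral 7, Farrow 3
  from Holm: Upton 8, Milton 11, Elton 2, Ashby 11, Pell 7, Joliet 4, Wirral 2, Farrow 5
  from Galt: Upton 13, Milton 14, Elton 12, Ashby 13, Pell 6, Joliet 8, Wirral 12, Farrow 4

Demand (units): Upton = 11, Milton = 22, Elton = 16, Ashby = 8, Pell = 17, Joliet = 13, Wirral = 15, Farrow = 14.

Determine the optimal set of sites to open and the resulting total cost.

For any fixed open set, each office goes to its cheapest open site; total = fixed + service.
{York, Holm}: Upton→York 2·11=22, Milton→York 8·22=176, Elton→Holm 2·16=32, Ashby→York 4·8=32, Pell→York 6·17=102, Joliet→Holm 4·13=52, Wirral→Holm 2·15=30, Farrow→York 3·14=42. Service 488; fixed 271; total 759.
{Holm}: service 721 + fixed 128 = 849
{York, Holm, Galt}: Upton→York 2·11=22, Milton→York 8·22=176, Elton→Holm 2·16=32, Ashby→York 4·8=32, Pell→York 6·17=102, Joliet→Holm 4·13=52, Wirral→Holm 2·15=30, Farrow→York 3·14=42. Service 488; fixed 362; total 850.
{Vance, York, Holm, Galt}: service 431 + fixed 638 = 1069
No other subset beats 759.

Open York and Holm; minimum total cost 759.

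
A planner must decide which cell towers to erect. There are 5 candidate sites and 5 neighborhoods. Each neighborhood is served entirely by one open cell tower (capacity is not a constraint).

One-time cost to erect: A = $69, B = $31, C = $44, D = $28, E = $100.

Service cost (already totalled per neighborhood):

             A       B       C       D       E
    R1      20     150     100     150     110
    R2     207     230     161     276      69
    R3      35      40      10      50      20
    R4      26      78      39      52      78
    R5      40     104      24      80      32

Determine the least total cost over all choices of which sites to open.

Minimum total cost: 336

For any fixed open set, each neighborhood goes to its cheapest open site; total = fixed + service.
{A, E}: R1→A 20, R2→E 69, R3→E 20, R4→A 26, R5→E 32. Service 167; fixed 169; total 336.
{A, C}: service 241 + fixed 113 = 354
{A, C, E}: R1→A 20, R2→E 69, R3→C 10, R4→A 26, R5→C 24. Service 149; fixed 213; total 362.
{A, B, C, D, E}: service 149 + fixed 272 = 421
No other subset beats 336.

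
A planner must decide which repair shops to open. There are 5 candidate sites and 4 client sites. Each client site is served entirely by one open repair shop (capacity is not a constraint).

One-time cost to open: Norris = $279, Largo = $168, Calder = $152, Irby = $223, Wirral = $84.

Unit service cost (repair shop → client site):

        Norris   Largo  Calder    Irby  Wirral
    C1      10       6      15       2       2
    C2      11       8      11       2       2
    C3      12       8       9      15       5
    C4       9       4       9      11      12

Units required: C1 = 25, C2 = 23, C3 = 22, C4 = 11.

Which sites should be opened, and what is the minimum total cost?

For any fixed open set, each client site goes to its cheapest open site; total = fixed + service.
{Wirral}: C1→Wirral 2·25=50, C2→Wirral 2·23=46, C3→Wirral 5·22=110, C4→Wirral 12·11=132. Service 338; fixed 84; total 422.
{Largo, Wirral}: service 250 + fixed 252 = 502
{Calder, Wirral}: service 305 + fixed 236 = 541
{Norris, Largo, Calder, Irby, Wirral}: service 250 + fixed 906 = 1156
No other subset beats 422.

Open Wirral only; minimum total cost 422.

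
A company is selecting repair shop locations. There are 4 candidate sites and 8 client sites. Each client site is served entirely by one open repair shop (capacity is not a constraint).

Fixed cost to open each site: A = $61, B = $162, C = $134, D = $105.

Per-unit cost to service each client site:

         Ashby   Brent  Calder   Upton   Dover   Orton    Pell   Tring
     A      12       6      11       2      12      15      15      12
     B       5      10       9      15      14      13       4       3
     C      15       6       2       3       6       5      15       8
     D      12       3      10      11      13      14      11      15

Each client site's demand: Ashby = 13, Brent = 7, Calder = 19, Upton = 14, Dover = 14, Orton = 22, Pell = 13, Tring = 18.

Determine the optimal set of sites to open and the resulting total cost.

Open B and C; minimum total cost 783.

For any fixed open set, each client site goes to its cheapest open site; total = fixed + service.
{B, C}: Ashby→B 5·13=65, Brent→C 6·7=42, Calder→C 2·19=38, Upton→C 3·14=42, Dover→C 6·14=84, Orton→C 5·22=110, Pell→B 4·13=52, Tring→B 3·18=54. Service 487; fixed 296; total 783.
{A, B, C}: service 473 + fixed 357 = 830
{B, C, D}: service 466 + fixed 401 = 867
{A, B, C, D}: Ashby→B 5·13=65, Brent→D 3·7=21, Calder→C 2·19=38, Upton→A 2·14=28, Dover→C 6·14=84, Orton→C 5·22=110, Pell→B 4·13=52, Tring→B 3·18=54. Service 452; fixed 462; total 914.
(All 15 nonempty subsets were checked; B and C is lowest.)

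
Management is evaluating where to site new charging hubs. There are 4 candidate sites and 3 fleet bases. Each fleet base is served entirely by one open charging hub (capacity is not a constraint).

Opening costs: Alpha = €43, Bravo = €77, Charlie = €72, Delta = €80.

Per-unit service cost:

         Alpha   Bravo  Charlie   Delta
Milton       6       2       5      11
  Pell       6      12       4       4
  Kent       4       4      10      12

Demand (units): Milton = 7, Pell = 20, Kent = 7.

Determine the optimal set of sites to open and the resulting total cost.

For any fixed open set, each fleet base goes to its cheapest open site; total = fixed + service.
{Alpha}: Milton→Alpha 6·7=42, Pell→Alpha 6·20=120, Kent→Alpha 4·7=28. Service 190; fixed 43; total 233.
{Charlie}: Milton→Charlie 5·7=35, Pell→Charlie 4·20=80, Kent→Charlie 10·7=70. Service 185; fixed 72; total 257.
{Alpha, Charlie}: service 143 + fixed 115 = 258
{Alpha, Bravo, Charlie, Delta}: Milton→Bravo 2·7=14, Pell→Charlie 4·20=80, Kent→Alpha 4·7=28. Service 122; fixed 272; total 394.
No other subset beats 233.

Open Alpha only; minimum total cost 233.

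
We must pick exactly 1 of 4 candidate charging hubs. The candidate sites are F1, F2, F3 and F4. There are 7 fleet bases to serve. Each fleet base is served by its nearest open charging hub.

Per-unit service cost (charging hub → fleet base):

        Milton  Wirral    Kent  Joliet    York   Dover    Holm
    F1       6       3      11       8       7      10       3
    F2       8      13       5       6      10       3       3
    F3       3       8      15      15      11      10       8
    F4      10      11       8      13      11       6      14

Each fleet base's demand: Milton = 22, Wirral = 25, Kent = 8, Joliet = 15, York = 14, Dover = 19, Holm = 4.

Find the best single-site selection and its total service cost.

Choose F1 only; total service cost 715.

With exactly 1 open, each fleet base uses its cheapest among the chosen.
{F1}: Milton→F1 6·22=132, Wirral→F1 3·25=75, Kent→F1 11·8=88, Joliet→F1 8·15=120, York→F1 7·14=98, Dover→F1 10·19=190, Holm→F1 3·4=12. Service cost 715.
{F2}: service cost 840
{F3}: service cost 987
Among all 4 size-1 choices, {F1} is lowest.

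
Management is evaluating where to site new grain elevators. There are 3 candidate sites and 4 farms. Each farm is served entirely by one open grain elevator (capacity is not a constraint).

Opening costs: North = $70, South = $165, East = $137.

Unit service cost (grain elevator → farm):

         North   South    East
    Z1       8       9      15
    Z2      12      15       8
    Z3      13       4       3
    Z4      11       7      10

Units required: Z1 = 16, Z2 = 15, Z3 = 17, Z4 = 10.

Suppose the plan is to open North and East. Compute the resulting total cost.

Each farm is assigned to its cheapest site among the open ones.
{North, East}: Z1→North 8·16=128, Z2→East 8·15=120, Z3→East 3·17=51, Z4→East 10·10=100. Service 399; fixed 207; total 606.

Total cost: 606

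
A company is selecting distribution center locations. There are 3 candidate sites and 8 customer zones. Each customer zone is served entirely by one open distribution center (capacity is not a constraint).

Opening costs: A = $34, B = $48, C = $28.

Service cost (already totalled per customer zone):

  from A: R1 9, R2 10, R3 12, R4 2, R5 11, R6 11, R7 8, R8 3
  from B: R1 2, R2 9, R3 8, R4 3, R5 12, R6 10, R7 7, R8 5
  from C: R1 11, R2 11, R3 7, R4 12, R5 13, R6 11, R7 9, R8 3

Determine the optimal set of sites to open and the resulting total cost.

Open A only; minimum total cost 100.

For any fixed open set, each customer zone goes to its cheapest open site; total = fixed + service.
{A}: R1→A 9, R2→A 10, R3→A 12, R4→A 2, R5→A 11, R6→A 11, R7→A 8, R8→A 3. Service 66; fixed 34; total 100.
{B}: R1→B 2, R2→B 9, R3→B 8, R4→B 3, R5→B 12, R6→B 10, R7→B 7, R8→B 5. Service 56; fixed 48; total 104.
{C}: service 77 + fixed 28 = 105
{A, B, C}: service 51 + fixed 110 = 161
No other subset beats 100.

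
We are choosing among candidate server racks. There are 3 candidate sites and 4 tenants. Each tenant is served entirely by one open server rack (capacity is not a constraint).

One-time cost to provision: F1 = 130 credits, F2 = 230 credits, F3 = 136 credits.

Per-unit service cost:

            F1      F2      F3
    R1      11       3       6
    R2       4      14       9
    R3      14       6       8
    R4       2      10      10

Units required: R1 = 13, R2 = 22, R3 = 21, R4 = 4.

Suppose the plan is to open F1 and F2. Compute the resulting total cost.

Each tenant is assigned to its cheapest site among the open ones.
{F1, F2}: R1→F2 3·13=39, R2→F1 4·22=88, R3→F2 6·21=126, R4→F1 2·4=8. Service 261; fixed 360; total 621.

Total cost: 621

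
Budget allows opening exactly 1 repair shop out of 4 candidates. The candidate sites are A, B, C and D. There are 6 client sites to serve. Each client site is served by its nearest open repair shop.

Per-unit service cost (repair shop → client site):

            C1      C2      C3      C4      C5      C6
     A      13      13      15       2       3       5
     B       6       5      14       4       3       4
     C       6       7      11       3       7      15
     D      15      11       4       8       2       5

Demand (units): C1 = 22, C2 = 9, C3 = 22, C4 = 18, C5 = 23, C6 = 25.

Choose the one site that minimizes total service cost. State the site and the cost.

With exactly 1 open, each client site uses its cheapest among the chosen.
{B}: C1→B 6·22=132, C2→B 5·9=45, C3→B 14·22=308, C4→B 4·18=72, C5→B 3·23=69, C6→B 4·25=100. Service cost 726.
{D}: service cost 832
{A}: service cost 963
Among all 4 size-1 choices, {B} is lowest.

Choose B only; total service cost 726.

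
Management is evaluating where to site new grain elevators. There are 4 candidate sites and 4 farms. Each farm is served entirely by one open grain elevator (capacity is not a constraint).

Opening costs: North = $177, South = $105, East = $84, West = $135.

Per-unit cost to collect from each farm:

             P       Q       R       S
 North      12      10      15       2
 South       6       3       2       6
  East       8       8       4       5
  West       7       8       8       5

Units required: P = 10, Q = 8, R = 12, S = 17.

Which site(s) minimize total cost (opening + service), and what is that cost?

For any fixed open set, each farm goes to its cheapest open site; total = fixed + service.
{South}: P→South 6·10=60, Q→South 3·8=24, R→South 2·12=24, S→South 6·17=102. Service 210; fixed 105; total 315.
{East}: P→East 8·10=80, Q→East 8·8=64, R→East 4·12=48, S→East 5·17=85. Service 277; fixed 84; total 361.
{South, East}: P→South 6·10=60, Q→South 3·8=24, R→South 2·12=24, S→East 5·17=85. Service 193; fixed 189; total 382.
{North, South, East, West}: P→South 6·10=60, Q→South 3·8=24, R→South 2·12=24, S→North 2·17=34. Service 142; fixed 501; total 643.
No other subset beats 315.

Open South only; minimum total cost 315.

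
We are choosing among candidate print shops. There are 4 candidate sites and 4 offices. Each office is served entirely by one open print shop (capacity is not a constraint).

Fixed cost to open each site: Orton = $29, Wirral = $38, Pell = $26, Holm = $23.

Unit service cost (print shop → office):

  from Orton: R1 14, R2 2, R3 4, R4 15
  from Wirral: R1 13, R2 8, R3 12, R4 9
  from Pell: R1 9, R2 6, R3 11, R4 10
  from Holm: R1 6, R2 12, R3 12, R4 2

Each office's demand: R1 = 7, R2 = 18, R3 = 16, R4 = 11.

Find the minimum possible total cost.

Minimum total cost: 216

For any fixed open set, each office goes to its cheapest open site; total = fixed + service.
{Orton, Holm}: R1→Holm 6·7=42, R2→Orton 2·18=36, R3→Orton 4·16=64, R4→Holm 2·11=22. Service 164; fixed 52; total 216.
{Orton, Pell, Holm}: service 164 + fixed 78 = 242
{Orton, Wirral, Holm}: service 164 + fixed 90 = 254
{Orton, Wirral, Pell, Holm}: R1→Holm 6·7=42, R2→Orton 2·18=36, R3→Orton 4·16=64, R4→Holm 2·11=22. Service 164; fixed 116; total 280.
No other subset beats 216.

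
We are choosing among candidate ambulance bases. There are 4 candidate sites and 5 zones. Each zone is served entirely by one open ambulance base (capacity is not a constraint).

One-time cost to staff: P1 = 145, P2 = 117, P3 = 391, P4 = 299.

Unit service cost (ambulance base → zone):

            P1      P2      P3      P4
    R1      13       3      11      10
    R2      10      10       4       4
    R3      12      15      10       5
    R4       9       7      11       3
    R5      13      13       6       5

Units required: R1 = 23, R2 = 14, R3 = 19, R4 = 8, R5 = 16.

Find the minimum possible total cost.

For any fixed open set, each zone goes to its cheapest open site; total = fixed + service.
{P2, P4}: R1→P2 3·23=69, R2→P4 4·14=56, R3→P4 5·19=95, R4→P4 3·8=24, R5→P4 5·16=80. Service 324; fixed 416; total 740.
{P4}: service 485 + fixed 299 = 784
{P2}: service 758 + fixed 117 = 875
{P1, P2, P3, P4}: service 324 + fixed 952 = 1276
No other subset beats 740.

Minimum total cost: 740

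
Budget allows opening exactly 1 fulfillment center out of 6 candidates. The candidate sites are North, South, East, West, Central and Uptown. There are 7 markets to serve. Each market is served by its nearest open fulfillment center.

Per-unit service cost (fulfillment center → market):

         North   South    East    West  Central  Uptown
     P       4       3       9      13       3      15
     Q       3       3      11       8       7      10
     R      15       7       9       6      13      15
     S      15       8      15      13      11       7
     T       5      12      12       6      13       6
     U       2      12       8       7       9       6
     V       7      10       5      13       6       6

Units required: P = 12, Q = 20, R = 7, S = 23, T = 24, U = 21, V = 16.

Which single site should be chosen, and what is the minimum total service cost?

Choose North only; total service cost 832.

With exactly 1 open, each market uses its cheapest among the chosen.
{North}: P→North 4·12=48, Q→North 3·20=60, R→North 15·7=105, S→North 15·23=345, T→North 5·24=120, U→North 2·21=42, V→North 7·16=112. Service cost 832.
{Uptown}: service cost 1012
{South}: service cost 1029
Among all 6 size-1 choices, {North} is lowest.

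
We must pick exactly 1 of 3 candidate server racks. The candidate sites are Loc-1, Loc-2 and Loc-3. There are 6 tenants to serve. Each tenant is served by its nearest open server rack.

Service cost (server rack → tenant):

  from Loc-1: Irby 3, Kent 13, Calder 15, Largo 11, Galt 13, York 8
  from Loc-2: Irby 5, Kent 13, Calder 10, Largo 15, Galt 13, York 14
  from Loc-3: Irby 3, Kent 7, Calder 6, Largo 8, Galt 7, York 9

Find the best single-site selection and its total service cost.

With exactly 1 open, each tenant uses its cheapest among the chosen.
{Loc-3}: Irby→Loc-3 3, Kent→Loc-3 7, Calder→Loc-3 6, Largo→Loc-3 8, Galt→Loc-3 7, York→Loc-3 9. Service cost 40.
{Loc-1}: service cost 63
{Loc-2}: service cost 70
Among all 3 size-1 choices, {Loc-3} is lowest.

Choose Loc-3 only; total service cost 40.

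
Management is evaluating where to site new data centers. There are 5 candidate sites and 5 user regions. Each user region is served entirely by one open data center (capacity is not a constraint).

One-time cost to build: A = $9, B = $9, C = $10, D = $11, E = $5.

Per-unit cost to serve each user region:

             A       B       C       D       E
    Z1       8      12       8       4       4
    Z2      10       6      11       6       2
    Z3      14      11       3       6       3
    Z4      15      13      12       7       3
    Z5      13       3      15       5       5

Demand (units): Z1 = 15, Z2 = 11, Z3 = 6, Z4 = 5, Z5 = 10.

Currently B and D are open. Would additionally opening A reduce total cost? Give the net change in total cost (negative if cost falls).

Current service cost with {B, D}: 227.
Adding A: each user region re-picks its cheapest; new service cost 227, saving 0.
Extra fixed cost: 9. Net change = 9 − 0 = 9.
(Totals: 247 → 256.)

No — net change +9 (cost rises by 9).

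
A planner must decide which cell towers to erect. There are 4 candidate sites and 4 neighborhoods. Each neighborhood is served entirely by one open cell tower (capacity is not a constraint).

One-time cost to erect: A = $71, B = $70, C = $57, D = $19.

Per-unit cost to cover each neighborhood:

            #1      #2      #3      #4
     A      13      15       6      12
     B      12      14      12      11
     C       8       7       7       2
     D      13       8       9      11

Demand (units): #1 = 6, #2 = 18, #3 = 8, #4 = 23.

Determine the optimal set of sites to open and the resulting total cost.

For any fixed open set, each neighborhood goes to its cheapest open site; total = fixed + service.
{C}: #1→C 8·6=48, #2→C 7·18=126, #3→C 7·8=56, #4→C 2·23=46. Service 276; fixed 57; total 333.
{C, D}: #1→C 8·6=48, #2→C 7·18=126, #3→C 7·8=56, #4→C 2·23=46. Service 276; fixed 76; total 352.
{A, C}: service 268 + fixed 128 = 396
{A, B, C, D}: service 268 + fixed 217 = 485
(All 15 nonempty subsets were checked; C only is lowest.)

Open C only; minimum total cost 333.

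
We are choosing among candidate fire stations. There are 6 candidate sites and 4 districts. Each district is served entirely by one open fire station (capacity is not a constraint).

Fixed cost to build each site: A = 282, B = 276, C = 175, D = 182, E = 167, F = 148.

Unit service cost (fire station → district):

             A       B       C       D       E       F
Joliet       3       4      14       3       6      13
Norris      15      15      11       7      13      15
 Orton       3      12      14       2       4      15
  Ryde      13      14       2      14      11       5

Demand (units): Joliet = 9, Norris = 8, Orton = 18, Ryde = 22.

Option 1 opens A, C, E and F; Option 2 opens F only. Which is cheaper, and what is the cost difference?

Option 1: {A, C, E, F}: Joliet→A 3·9=27, Norris→C 11·8=88, Orton→A 3·18=54, Ryde→C 2·22=44. Service 213; fixed 772; total 985.
Option 2: {F}: Joliet→F 13·9=117, Norris→F 15·8=120, Orton→F 15·18=270, Ryde→F 5·22=110. Service 617; fixed 148; total 765.
Difference: |985 − 765| = 220.

Option 2 is cheaper by 220.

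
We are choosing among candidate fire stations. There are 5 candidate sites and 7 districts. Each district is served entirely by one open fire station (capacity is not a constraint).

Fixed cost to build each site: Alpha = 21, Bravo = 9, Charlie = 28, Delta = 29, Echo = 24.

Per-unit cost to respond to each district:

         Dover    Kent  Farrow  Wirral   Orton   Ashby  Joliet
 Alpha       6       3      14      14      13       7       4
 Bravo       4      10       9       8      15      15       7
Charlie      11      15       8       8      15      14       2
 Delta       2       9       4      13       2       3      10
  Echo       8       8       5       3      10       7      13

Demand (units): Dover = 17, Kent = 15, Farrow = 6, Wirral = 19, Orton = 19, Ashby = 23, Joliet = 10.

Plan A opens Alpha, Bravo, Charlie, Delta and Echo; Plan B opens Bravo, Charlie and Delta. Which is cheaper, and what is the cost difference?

Plan A: {Alpha, Bravo, Charlie, Delta, Echo}: Dover→Delta 2·17=34, Kent→Alpha 3·15=45, Farrow→Delta 4·6=24, Wirral→Echo 3·19=57, Orton→Delta 2·19=38, Ashby→Delta 3·23=69, Joliet→Charlie 2·10=20. Service 287; fixed 111; total 398.
Plan B: {Bravo, Charlie, Delta}: Dover→Delta 2·17=34, Kent→Delta 9·15=135, Farrow→Delta 4·6=24, Wirral→Bravo 8·19=152, Orton→Delta 2·19=38, Ashby→Delta 3·23=69, Joliet→Charlie 2·10=20. Service 472; fixed 66; total 538.
Difference: |398 − 538| = 140.

Plan A is cheaper by 140.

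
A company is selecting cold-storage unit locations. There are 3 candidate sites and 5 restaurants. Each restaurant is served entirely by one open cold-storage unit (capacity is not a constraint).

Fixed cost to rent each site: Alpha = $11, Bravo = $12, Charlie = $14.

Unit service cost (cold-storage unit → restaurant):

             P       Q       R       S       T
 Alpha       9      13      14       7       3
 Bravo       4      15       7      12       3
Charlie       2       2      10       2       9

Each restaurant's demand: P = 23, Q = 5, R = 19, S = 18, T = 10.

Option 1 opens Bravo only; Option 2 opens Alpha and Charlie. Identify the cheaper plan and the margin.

Option 2 is cheaper by 221.

Option 1: {Bravo}: P→Bravo 4·23=92, Q→Bravo 15·5=75, R→Bravo 7·19=133, S→Bravo 12·18=216, T→Bravo 3·10=30. Service 546; fixed 12; total 558.
Option 2: {Alpha, Charlie}: P→Charlie 2·23=46, Q→Charlie 2·5=10, R→Charlie 10·19=190, S→Charlie 2·18=36, T→Alpha 3·10=30. Service 312; fixed 25; total 337.
Difference: |558 − 337| = 221.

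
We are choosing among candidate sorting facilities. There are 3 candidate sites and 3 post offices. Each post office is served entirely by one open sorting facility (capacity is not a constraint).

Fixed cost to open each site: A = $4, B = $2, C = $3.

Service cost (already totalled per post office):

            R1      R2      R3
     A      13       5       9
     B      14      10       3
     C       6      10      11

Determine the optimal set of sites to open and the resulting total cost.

For any fixed open set, each post office goes to its cheapest open site; total = fixed + service.
{A, B, C}: R1→C 6, R2→A 5, R3→B 3. Service 14; fixed 9; total 23.
{B, C}: service 19 + fixed 5 = 24
{A, B}: R1→A 13, R2→A 5, R3→B 3. Service 21; fixed 6; total 27.
{B}: R1→B 14, R2→B 10, R3→B 3. Service 27; fixed 2; total 29.
No other subset beats 23.

Open A, B and C; minimum total cost 23.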